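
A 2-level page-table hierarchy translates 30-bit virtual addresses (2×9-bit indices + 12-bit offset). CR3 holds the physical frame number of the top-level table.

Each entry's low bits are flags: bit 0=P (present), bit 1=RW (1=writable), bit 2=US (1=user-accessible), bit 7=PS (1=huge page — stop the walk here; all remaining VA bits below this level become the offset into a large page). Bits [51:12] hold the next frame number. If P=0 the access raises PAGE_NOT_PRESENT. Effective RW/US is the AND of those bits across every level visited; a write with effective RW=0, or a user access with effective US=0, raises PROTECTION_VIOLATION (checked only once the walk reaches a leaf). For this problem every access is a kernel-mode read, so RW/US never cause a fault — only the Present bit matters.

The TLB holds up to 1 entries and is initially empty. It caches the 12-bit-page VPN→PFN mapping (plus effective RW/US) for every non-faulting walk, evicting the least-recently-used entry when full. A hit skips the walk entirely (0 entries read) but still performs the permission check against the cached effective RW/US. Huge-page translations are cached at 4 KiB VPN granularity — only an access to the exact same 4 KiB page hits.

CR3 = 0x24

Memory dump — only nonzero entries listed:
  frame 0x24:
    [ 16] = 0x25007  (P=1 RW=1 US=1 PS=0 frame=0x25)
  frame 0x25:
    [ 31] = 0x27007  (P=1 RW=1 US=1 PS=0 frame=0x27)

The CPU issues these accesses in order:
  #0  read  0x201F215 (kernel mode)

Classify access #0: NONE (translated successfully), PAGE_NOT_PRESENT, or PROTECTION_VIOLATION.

Walk each access:
#0 VA=0x201F215 (r,kernel):
  lvl0: tbl 0x24, slot 16 ⇒ 0x25007 (P1/RW1/US1/PS0)
  lvl1: tbl 0x25, slot 31 ⇒ 0x27007 (P1/RW1/US1/PS0)
  ⇒ phys 0x27215  [2 reads]

Access #0 fault: NONE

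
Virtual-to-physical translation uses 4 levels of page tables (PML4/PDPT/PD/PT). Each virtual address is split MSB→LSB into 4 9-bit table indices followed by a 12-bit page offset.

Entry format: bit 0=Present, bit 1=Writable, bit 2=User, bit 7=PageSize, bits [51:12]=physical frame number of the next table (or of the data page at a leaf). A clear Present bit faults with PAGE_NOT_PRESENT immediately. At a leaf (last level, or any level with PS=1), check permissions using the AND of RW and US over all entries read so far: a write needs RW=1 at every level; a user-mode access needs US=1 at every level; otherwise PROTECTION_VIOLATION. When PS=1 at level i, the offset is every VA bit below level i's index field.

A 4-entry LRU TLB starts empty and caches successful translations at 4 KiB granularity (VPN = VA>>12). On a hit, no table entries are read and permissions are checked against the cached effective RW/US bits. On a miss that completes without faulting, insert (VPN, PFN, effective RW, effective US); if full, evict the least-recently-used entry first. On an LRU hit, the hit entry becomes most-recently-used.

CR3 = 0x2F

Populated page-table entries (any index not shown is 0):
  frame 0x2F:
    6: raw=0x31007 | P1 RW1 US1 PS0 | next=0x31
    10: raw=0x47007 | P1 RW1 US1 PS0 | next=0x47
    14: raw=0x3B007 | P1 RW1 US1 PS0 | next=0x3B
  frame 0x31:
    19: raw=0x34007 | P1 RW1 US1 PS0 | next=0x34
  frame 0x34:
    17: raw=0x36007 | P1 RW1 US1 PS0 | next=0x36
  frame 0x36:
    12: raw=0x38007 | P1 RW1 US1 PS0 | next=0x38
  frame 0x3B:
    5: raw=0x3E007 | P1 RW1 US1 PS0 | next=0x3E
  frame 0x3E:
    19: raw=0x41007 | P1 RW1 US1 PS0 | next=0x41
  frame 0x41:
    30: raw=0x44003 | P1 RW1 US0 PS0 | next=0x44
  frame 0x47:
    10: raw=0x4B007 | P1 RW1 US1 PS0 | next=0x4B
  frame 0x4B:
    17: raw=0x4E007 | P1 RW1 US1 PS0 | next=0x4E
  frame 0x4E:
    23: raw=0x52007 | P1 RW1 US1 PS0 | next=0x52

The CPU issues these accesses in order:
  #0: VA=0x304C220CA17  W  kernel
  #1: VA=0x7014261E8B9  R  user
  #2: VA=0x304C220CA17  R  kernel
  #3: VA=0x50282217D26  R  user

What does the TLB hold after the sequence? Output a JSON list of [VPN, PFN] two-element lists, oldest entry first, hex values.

Trace:
#0 VA=0x304C220CA17 (w,kernel):
  lvl0: tbl 0x2F, slot 6 ⇒ 0x31007 (P1/RW1/US1/PS0)
  lvl1: tbl 0x31, slot 19 ⇒ 0x34007 (P1/RW1/US1/PS0)
  lvl2: tbl 0x34, slot 17 ⇒ 0x36007 (P1/RW1/US1/PS0)
  lvl3: tbl 0x36, slot 12 ⇒ 0x38007 (P1/RW1/US1/PS0)
  ✓ 0x38A17  — 4 lookups
#1 VA=0x7014261E8B9 (r,user):
  lvl0: tbl 0x2F, slot 14 ⇒ 0x3B007 (P1/RW1/US1/PS0)
  lvl1: tbl 0x3B, slot 5 ⇒ 0x3E007 (P1/RW1/US1/PS0)
  lvl2: tbl 0x3E, slot 19 ⇒ 0x41007 (P1/RW1/US1/PS0)
  lvl3: tbl 0x41, slot 30 ⇒ 0x44003 (P1/RW1/US0/PS0)
  ⇒ fault: PROTECTION_VIOLATION  — 4 lookups
#2 VA=0x304C220CA17 (r,kernel):
  TLB hit vpn=0x304C220C → PA=0x38A17
#3 VA=0x50282217D26 (r,user):
  lvl0: tbl 0x2F, slot 10 ⇒ 0x47007 (P1/RW1/US1/PS0)
  lvl1: tbl 0x47, slot 10 ⇒ 0x4B007 (P1/RW1/US1/PS0)
  lvl2: tbl 0x4B, slot 17 ⇒ 0x4E007 (P1/RW1/US1/PS0)
  lvl3: tbl 0x4E, slot 23 ⇒ 0x52007 (P1/RW1/US1/PS0)
  ✓ 0x52D26  — 4 lookups

TLB: [["0x304C220C", "0x38"], ["0x50282217", "0x52"]]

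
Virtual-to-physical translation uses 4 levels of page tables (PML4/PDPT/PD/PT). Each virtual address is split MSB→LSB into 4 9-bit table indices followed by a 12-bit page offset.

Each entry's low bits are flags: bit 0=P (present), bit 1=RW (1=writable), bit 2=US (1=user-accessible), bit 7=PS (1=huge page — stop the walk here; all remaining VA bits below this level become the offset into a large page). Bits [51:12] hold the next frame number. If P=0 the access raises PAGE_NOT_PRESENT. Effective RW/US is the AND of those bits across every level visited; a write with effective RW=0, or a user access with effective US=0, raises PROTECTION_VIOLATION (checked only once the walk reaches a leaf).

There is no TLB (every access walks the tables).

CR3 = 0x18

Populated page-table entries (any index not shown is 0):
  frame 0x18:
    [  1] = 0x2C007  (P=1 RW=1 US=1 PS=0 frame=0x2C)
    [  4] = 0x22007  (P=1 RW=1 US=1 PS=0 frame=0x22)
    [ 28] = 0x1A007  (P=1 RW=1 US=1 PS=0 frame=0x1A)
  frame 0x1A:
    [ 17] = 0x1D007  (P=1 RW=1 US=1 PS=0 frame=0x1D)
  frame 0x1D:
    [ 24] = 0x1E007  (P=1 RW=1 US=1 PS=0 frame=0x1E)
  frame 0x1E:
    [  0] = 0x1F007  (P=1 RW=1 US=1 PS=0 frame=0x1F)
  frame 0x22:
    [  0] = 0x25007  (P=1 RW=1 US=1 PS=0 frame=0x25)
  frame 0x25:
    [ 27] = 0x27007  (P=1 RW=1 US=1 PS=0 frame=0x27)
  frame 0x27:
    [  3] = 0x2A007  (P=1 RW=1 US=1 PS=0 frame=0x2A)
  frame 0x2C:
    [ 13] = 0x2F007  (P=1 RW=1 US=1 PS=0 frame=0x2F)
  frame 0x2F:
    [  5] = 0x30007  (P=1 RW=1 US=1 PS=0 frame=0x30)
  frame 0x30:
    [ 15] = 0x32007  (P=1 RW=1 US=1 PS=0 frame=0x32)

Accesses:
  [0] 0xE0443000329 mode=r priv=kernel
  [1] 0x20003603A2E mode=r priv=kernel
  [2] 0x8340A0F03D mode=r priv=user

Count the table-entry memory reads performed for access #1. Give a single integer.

Trace:
#0 VA=0xE0443000329 (r,kernel):
  L0 @0x18[28] → 0x1A007  P=1,RW=1,US=1,PS=0
  L1 @0x1A[17] → 0x1D007  P=1,RW=1,US=1,PS=0
  L2 @0x1D[24] → 0x1E007  P=1,RW=1,US=1,PS=0
  L3 @0x1E[0] → 0x1F007  P=1,RW=1,US=1,PS=0
  ⇒ phys 0x1F329  [4 reads]
#1 VA=0x20003603A2E (r,kernel):
  L0 @0x18[4] → 0x22007  P=1,RW=1,US=1,PS=0
  L1 @0x22[0] → 0x25007  P=1,RW=1,US=1,PS=0
  L2 @0x25[27] → 0x27007  P=1,RW=1,US=1,PS=0
  L3 @0x27[3] → 0x2A007  P=1,RW=1,US=1,PS=0
  ⇒ phys 0x2AA2E  [4 reads]
#2 VA=0x8340A0F03D (r,user):
  L0 @0x18[1] → 0x2C007  P=1,RW=1,US=1,PS=0
  L1 @0x2C[13] → 0x2F007  P=1,RW=1,US=1,PS=0
  L2 @0x2F[5] → 0x30007  P=1,RW=1,US=1,PS=0
  L3 @0x30[15] → 0x32007  P=1,RW=1,US=1,PS=0
  ⇒ phys 0x3203D  [4 reads]

Entries read for #1: 4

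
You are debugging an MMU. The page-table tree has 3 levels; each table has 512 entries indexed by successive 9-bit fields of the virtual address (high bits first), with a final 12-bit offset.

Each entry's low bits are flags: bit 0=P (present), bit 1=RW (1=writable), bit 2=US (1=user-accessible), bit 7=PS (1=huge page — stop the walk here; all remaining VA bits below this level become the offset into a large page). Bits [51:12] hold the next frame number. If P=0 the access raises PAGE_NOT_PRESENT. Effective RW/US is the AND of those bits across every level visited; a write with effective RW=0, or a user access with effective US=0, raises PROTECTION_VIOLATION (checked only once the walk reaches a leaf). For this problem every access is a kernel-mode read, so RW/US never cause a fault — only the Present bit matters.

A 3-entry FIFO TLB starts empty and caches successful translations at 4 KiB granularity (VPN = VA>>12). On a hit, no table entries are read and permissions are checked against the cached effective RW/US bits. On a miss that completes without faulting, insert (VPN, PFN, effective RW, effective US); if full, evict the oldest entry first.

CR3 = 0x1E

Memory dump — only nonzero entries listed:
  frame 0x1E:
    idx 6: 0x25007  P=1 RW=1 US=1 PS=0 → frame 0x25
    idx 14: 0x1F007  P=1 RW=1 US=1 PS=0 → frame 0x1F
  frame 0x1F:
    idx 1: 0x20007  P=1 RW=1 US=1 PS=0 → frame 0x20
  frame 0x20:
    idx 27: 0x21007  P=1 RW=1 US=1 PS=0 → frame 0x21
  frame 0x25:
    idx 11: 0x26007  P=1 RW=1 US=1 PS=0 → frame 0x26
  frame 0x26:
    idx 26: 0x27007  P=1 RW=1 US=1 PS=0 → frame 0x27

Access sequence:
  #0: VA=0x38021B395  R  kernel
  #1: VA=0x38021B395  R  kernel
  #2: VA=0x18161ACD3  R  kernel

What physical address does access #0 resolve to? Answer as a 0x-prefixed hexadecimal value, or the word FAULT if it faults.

Per-access translation:
#0 VA=0x38021B395 (r,kernel):
  L0 @0x1E[14] → 0x1F007  P=1,RW=1,US=1,PS=0
  L1 @0x1F[1] → 0x20007  P=1,RW=1,US=1,PS=0
  L2 @0x20[27] → 0x21007  P=1,RW=1,US=1,PS=0
  ✓ 0x21395  — 3 lookups
#1 VA=0x38021B395 (r,kernel):
  TLB hit vpn=0x38021B → PA=0x21395
#2 VA=0x18161ACD3 (r,kernel):
  L0 @0x1E[6] → 0x25007  P=1,RW=1,US=1,PS=0
  L1 @0x25[11] → 0x26007  P=1,RW=1,US=1,PS=0
  L2 @0x26[26] → 0x27007  P=1,RW=1,US=1,PS=0
  ✓ 0x27CD3  — 3 lookups

Access #0 PA: 0x21395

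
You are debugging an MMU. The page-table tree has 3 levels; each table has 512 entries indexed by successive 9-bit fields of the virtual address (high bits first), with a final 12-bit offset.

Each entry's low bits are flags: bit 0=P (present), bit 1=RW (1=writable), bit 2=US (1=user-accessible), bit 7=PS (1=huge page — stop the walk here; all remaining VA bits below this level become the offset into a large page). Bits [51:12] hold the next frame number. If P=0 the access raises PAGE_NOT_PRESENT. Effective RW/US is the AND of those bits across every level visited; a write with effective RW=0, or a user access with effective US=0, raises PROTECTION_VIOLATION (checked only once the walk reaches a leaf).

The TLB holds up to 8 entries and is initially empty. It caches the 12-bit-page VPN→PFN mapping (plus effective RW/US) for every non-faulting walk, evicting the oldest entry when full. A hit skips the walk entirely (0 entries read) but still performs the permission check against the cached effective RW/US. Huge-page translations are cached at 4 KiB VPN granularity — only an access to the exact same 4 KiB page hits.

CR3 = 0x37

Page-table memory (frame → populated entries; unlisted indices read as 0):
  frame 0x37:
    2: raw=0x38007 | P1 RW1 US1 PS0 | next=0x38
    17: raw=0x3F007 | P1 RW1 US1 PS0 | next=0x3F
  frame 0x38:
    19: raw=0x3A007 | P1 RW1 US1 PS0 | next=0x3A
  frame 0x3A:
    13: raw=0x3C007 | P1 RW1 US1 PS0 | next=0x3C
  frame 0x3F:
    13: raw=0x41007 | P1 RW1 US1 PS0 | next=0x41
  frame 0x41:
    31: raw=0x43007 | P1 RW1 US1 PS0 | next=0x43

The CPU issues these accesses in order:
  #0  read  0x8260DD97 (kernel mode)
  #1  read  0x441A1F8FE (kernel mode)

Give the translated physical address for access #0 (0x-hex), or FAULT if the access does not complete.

Walk each access:
#0 VA=0x8260DD97 (r,kernel):
  [0] read 0x37 idx=2: raw=0x38007 flags P=1 W=1 U=1 S=0
  [1] read 0x38 idx=19: raw=0x3A007 flags P=1 W=1 U=1 S=0
  [2] read 0x3A idx=13: raw=0x3C007 flags P=1 W=1 U=1 S=0
  ⇒ phys 0x3CD97  [3 reads]
#1 VA=0x441A1F8FE (r,kernel):
  [0] read 0x37 idx=17: raw=0x3F007 flags P=1 W=1 U=1 S=0
  [1] read 0x3F idx=13: raw=0x41007 flags P=1 W=1 U=1 S=0
  [2] read 0x41 idx=31: raw=0x43007 flags P=1 W=1 U=1 S=0
  ⇒ phys 0x438FE  [3 reads]

Access #0 PA: 0x3CD97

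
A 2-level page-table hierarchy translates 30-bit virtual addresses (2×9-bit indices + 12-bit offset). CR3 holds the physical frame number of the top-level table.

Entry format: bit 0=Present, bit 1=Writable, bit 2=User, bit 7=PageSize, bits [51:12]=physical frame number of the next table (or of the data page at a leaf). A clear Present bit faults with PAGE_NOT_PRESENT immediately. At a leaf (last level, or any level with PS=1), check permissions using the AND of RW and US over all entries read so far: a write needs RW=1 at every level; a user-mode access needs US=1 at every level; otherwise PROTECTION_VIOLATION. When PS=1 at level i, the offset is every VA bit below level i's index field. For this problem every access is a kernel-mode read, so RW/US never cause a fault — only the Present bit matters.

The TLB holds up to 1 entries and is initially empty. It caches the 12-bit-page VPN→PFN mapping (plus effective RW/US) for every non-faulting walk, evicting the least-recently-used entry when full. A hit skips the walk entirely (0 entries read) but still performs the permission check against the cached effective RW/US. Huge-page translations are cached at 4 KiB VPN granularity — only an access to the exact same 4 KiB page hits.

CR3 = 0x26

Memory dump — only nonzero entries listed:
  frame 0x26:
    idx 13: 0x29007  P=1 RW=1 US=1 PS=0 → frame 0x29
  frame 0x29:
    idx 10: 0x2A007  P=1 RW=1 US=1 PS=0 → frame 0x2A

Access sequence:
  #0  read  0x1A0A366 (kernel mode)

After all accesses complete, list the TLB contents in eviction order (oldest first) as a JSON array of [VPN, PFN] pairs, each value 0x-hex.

Walk each access:
#0 VA=0x1A0A366 (r,kernel):
  [0] read 0x26 idx=13: raw=0x29007 flags P=1 W=1 U=1 S=0
  [1] read 0x29 idx=10: raw=0x2A007 flags P=1 W=1 U=1 S=0
  ⇒ phys 0x2A366  [2 reads]

TLB: [["0x1A0A", "0x2A"]]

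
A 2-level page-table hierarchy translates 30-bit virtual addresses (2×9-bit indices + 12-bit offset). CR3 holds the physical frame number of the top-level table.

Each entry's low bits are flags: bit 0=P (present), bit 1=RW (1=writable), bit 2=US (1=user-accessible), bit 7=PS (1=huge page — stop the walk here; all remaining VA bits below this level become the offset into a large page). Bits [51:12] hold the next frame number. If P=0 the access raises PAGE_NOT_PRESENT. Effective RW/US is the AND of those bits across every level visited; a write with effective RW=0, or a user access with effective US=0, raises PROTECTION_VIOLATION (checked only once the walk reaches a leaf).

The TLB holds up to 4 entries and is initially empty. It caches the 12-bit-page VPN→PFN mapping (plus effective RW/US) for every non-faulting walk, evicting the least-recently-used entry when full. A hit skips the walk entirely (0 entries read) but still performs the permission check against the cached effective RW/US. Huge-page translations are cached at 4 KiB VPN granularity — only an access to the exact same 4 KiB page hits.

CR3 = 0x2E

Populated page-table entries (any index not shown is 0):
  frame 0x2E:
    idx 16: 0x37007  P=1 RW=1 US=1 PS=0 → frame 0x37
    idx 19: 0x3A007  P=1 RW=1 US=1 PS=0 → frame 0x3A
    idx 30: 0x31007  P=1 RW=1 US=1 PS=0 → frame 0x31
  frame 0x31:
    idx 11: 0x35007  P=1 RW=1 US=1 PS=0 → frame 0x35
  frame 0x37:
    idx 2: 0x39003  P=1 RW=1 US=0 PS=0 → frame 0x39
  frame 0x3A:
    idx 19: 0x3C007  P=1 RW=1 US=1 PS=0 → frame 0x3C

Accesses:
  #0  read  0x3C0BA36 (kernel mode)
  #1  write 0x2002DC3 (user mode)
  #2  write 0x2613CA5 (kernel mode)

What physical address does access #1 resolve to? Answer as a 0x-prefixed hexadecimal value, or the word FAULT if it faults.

Walk each access:
#0 VA=0x3C0BA36 (r,kernel):
  [0] read 0x2E idx=30: raw=0x31007 flags P=1 W=1 U=1 S=0
  [1] read 0x31 idx=11: raw=0x35007 flags P=1 W=1 U=1 S=0
  ⇒ phys 0x35A36  [2 reads]
#1 VA=0x2002DC3 (w,user):
  [0] read 0x2E idx=16: raw=0x37007 flags P=1 W=1 U=1 S=0
  [1] read 0x37 idx=2: raw=0x39003 flags P=1 W=1 U=0 S=0
  ⇒ fault: PROTECTION_VIOLATION  — 2 lookups
#2 VA=0x2613CA5 (w,kernel):
  [0] read 0x2E idx=19: raw=0x3A007 flags P=1 W=1 U=1 S=0
  [1] read 0x3A idx=19: raw=0x3C007 flags P=1 W=1 U=1 S=0
  ⇒ phys 0x3CCA5  [2 reads]

Access #1 PA: FAULT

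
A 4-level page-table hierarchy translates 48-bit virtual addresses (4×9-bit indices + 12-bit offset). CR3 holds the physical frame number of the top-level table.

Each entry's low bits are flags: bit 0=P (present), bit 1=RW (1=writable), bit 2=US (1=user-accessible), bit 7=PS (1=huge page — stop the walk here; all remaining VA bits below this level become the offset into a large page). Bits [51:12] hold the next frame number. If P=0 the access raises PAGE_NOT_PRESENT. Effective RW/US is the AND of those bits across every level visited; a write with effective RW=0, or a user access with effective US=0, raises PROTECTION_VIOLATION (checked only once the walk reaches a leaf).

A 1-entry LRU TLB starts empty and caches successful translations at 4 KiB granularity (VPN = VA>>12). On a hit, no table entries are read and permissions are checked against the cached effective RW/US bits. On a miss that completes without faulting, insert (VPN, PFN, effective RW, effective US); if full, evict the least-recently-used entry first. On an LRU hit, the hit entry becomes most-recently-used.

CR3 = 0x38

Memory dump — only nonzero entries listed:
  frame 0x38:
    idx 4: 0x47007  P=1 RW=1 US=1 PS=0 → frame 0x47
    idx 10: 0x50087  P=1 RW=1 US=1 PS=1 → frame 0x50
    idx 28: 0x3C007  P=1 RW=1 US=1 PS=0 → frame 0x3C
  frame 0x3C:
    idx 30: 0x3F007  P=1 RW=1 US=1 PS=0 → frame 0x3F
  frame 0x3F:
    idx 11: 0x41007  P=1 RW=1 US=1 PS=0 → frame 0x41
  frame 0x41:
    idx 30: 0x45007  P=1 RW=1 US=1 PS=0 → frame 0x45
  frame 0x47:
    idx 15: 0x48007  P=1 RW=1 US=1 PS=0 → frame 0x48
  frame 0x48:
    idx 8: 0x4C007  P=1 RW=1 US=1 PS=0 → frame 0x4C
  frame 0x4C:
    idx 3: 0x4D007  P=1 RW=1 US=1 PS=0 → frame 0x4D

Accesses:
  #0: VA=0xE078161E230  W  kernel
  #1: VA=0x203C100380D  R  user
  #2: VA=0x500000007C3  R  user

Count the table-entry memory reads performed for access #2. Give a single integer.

Per-access translation:
#0 VA=0xE078161E230 (w,kernel):
  L0 @0x38[28] → 0x3C007  P=1,RW=1,US=1,PS=0
  L1 @0x3C[30] → 0x3F007  P=1,RW=1,US=1,PS=0
  L2 @0x3F[11] → 0x41007  P=1,RW=1,US=1,PS=0
  L3 @0x41[30] → 0x45007  P=1,RW=1,US=1,PS=0
  ✓ 0x45230  — 4 lookups
#1 VA=0x203C100380D (r,user):
  L0 @0x38[4] → 0x47007  P=1,RW=1,US=1,PS=0
  L1 @0x47[15] → 0x48007  P=1,RW=1,US=1,PS=0
  L2 @0x48[8] → 0x4C007  P=1,RW=1,US=1,PS=0
  L3 @0x4C[3] → 0x4D007  P=1,RW=1,US=1,PS=0
  ✓ 0x4D80D  — 4 lookups
#2 VA=0x500000007C3 (r,user):
  L0 @0x38[10] → 0x50087  P=1,RW=1,US=1,PS=1
  ✓ 0x507C3 (huge @L0)  — 1 lookups

Entries read for #2: 1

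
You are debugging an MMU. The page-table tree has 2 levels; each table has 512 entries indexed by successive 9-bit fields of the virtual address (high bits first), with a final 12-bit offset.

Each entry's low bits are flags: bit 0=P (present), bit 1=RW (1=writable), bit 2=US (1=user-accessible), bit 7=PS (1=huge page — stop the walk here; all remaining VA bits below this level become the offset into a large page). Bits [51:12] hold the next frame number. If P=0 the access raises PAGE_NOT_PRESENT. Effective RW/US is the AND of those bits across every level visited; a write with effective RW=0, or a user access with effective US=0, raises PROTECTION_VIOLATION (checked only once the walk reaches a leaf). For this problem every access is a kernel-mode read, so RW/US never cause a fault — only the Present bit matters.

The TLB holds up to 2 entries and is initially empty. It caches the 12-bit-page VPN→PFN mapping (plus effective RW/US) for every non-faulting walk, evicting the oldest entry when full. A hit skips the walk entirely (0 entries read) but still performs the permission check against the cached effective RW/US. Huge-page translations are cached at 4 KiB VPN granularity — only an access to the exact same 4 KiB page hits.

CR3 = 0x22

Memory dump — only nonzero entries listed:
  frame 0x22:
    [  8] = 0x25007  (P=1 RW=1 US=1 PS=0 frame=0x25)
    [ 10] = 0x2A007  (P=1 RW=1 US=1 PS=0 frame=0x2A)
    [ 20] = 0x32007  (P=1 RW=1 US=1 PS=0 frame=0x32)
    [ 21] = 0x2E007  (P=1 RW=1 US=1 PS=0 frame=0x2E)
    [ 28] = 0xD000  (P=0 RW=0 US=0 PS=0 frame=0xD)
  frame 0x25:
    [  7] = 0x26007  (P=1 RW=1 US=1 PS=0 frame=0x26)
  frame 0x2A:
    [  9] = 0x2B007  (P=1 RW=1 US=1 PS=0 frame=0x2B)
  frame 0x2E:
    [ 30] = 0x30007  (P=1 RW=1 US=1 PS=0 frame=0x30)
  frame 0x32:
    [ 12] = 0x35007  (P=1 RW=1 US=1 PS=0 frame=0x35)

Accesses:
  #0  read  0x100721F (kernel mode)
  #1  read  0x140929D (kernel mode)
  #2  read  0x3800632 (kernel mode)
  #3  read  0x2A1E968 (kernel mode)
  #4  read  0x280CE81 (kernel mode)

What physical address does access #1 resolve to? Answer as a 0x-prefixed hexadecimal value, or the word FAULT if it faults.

Trace:
#0 VA=0x100721F (r,kernel):
  lvl0: tbl 0x22, slot 8 ⇒ 0x25007 (P1/RW1/US1/PS0)
  lvl1: tbl 0x25, slot 7 ⇒ 0x26007 (P1/RW1/US1/PS0)
  ⇒ phys 0x2621F  [2 reads]
#1 VA=0x140929D (r,kernel):
  lvl0: tbl 0x22, slot 10 ⇒ 0x2A007 (P1/RW1/US1/PS0)
  lvl1: tbl 0x2A, slot 9 ⇒ 0x2B007 (P1/RW1/US1/PS0)
  ⇒ phys 0x2B29D  [2 reads]
#2 VA=0x3800632 (r,kernel):
  lvl0: tbl 0x22, slot 28 ⇒ 0xD000 (P0/RW0/US0/PS0)
  → PAGE_NOT_PRESENT  (1 entries read)
#3 VA=0x2A1E968 (r,kernel):
  lvl0: tbl 0x22, slot 21 ⇒ 0x2E007 (P1/RW1/US1/PS0)
  lvl1: tbl 0x2E, slot 30 ⇒ 0x30007 (P1/RW1/US1/PS0)
  ⇒ phys 0x30968  [2 reads]
#4 VA=0x280CE81 (r,kernel):
  lvl0: tbl 0x22, slot 20 ⇒ 0x32007 (P1/RW1/US1/PS0)
  lvl1: tbl 0x32, slot 12 ⇒ 0x35007 (P1/RW1/US1/PS0)
  ⇒ phys 0x35E81  [2 reads]

Access #1 PA: 0x2B29D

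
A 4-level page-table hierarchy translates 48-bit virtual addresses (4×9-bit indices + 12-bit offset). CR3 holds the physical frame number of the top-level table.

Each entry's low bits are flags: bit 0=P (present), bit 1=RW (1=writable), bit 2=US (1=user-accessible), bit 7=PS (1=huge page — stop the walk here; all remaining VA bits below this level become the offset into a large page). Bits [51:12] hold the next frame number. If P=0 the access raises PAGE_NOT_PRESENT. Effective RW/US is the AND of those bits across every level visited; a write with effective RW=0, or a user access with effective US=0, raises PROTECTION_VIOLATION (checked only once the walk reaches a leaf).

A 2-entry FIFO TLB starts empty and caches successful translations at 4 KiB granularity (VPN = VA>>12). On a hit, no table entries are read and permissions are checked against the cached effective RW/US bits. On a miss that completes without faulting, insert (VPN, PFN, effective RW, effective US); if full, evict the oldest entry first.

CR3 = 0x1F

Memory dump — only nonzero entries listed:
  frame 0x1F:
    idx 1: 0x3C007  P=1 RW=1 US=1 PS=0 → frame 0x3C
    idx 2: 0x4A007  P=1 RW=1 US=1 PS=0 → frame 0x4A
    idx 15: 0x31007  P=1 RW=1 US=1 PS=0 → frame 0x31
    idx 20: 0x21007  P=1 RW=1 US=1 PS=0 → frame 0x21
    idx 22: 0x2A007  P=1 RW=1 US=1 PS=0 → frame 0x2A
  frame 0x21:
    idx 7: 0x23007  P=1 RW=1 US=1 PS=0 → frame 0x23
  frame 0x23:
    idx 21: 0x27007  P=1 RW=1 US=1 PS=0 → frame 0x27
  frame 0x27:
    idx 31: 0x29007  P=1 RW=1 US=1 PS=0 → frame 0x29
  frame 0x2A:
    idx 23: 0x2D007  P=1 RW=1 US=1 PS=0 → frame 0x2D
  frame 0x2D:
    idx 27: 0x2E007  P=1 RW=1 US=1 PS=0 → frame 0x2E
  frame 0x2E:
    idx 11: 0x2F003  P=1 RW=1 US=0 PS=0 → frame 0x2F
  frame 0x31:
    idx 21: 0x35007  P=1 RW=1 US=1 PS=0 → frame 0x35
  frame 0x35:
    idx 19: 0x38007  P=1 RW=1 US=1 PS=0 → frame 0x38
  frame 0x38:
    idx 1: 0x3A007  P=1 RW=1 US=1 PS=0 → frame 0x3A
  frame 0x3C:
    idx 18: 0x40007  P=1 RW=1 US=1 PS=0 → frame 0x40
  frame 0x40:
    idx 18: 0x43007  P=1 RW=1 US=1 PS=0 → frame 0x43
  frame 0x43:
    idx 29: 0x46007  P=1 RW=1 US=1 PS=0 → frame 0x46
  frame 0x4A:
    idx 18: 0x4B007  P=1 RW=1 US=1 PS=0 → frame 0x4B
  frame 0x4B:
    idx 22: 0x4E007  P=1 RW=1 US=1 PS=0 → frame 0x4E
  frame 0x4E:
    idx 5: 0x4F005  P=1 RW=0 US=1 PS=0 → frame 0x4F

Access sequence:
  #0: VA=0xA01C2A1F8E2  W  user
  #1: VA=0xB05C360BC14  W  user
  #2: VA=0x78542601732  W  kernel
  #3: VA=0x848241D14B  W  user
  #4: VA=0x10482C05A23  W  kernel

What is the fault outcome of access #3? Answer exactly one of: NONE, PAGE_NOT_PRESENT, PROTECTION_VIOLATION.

Trace:
#0 VA=0xA01C2A1F8E2 (w,user):
  [0] read 0x1F idx=20: raw=0x21007 flags P=1 W=1 U=1 S=0
  [1] read 0x21 idx=7: raw=0x23007 flags P=1 W=1 U=1 S=0
  [2] read 0x23 idx=21: raw=0x27007 flags P=1 W=1 U=1 S=0
  [3] read 0x27 idx=31: raw=0x29007 flags P=1 W=1 U=1 S=0
  ✓ 0x298E2  — 4 lookups
#1 VA=0xB05C360BC14 (w,user):
  [0] read 0x1F idx=22: raw=0x2A007 flags P=1 W=1 U=1 S=0
  [1] read 0x2A idx=23: raw=0x2D007 flags P=1 W=1 U=1 S=0
  [2] read 0x2D idx=27: raw=0x2E007 flags P=1 W=1 U=1 S=0
  [3] read 0x2E idx=11: raw=0x2F003 flags P=1 W=1 U=0 S=0
  ⇒ fault: PROTECTION_VIOLATION  — 4 lookups
#2 VA=0x78542601732 (w,kernel):
  [0] read 0x1F idx=15: raw=0x31007 flags P=1 W=1 U=1 S=0
  [1] read 0x31 idx=21: raw=0x35007 flags P=1 W=1 U=1 S=0
  [2] read 0x35 idx=19: raw=0x38007 flags P=1 W=1 U=1 S=0
  [3] read 0x38 idx=1: raw=0x3A007 flags P=1 W=1 U=1 S=0
  ✓ 0x3A732  — 4 lookups
#3 VA=0x848241D14B (w,user):
  [0] read 0x1F idx=1: raw=0x3C007 flags P=1 W=1 U=1 S=0
  [1] read 0x3C idx=18: raw=0x40007 flags P=1 W=1 U=1 S=0
  [2] read 0x40 idx=18: raw=0x43007 flags P=1 W=1 U=1 S=0
  [3] read 0x43 idx=29: raw=0x46007 flags P=1 W=1 U=1 S=0
  ✓ 0x4614B  — 4 lookups
#4 VA=0x10482C05A23 (w,kernel):
  [0] read 0x1F idx=2: raw=0x4A007 flags P=1 W=1 U=1 S=0
  [1] read 0x4A idx=18: raw=0x4B007 flags P=1 W=1 U=1 S=0
  [2] read 0x4B idx=22: raw=0x4E007 flags P=1 W=1 U=1 S=0
  [3] read 0x4E idx=5: raw=0x4F005 flags P=1 W=0 U=1 S=0
  ⇒ fault: PROTECTION_VIOLATION  — 4 lookups

Access #3 fault: NONE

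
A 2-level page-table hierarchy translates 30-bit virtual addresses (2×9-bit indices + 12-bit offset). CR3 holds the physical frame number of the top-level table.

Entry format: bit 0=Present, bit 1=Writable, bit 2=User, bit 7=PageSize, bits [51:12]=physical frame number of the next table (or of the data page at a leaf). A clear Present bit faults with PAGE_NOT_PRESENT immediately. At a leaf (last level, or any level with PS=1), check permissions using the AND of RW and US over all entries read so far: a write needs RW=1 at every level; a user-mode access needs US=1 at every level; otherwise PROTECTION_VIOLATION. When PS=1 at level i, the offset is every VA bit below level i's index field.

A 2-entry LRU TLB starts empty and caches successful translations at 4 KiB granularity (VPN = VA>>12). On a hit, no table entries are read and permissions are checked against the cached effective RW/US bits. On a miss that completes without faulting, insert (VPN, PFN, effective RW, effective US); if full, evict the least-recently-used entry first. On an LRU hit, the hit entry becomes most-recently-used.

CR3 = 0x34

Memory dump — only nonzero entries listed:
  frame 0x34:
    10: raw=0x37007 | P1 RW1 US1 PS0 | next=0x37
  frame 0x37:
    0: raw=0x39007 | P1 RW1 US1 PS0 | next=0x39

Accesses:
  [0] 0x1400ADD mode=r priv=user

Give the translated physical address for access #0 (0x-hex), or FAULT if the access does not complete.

Per-access translation:
#0 VA=0x1400ADD (r,user):
  L0 @0x34[10] → 0x37007  P=1,RW=1,US=1,PS=0
  L1 @0x37[0] → 0x39007  P=1,RW=1,US=1,PS=0
  ⇒ phys 0x39ADD  [2 reads]

Access #0 PA: 0x39ADD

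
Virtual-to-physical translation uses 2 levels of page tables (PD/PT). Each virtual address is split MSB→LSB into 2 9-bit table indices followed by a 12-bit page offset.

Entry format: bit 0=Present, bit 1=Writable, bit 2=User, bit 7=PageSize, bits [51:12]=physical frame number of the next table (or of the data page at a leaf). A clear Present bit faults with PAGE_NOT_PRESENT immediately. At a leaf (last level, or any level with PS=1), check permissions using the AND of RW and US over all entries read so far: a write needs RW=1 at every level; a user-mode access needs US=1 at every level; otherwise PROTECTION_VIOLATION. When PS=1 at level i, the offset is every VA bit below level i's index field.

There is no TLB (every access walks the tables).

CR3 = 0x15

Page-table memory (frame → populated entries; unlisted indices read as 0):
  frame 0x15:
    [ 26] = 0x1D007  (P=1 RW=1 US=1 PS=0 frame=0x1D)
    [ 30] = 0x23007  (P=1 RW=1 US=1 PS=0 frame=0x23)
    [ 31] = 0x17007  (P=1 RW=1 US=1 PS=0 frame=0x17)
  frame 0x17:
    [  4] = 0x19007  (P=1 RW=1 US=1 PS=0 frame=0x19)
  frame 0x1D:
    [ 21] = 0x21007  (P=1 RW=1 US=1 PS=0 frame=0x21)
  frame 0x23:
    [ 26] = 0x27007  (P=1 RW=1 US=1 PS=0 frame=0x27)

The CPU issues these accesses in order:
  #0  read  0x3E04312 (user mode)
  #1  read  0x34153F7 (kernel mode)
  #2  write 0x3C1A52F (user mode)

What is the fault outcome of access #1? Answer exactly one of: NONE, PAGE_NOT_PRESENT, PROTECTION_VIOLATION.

Per-access translation:
#0 VA=0x3E04312 (r,user):
  lvl0: tbl 0x15, slot 31 ⇒ 0x17007 (P1/RW1/US1/PS0)
  lvl1: tbl 0x17, slot 4 ⇒ 0x19007 (P1/RW1/US1/PS0)
  ✓ 0x19312  — 2 lookups
#1 VA=0x34153F7 (r,kernel):
  lvl0: tbl 0x15, slot 26 ⇒ 0x1D007 (P1/RW1/US1/PS0)
  lvl1: tbl 0x1D, slot 21 ⇒ 0x21007 (P1/RW1/US1/PS0)
  ✓ 0x213F7  — 2 lookups
#2 VA=0x3C1A52F (w,user):
  lvl0: tbl 0x15, slot 30 ⇒ 0x23007 (P1/RW1/US1/PS0)
  lvl1: tbl 0x23, slot 26 ⇒ 0x27007 (P1/RW1/US1/PS0)
  ✓ 0x2752F  — 2 lookups

Access #1 fault: NONE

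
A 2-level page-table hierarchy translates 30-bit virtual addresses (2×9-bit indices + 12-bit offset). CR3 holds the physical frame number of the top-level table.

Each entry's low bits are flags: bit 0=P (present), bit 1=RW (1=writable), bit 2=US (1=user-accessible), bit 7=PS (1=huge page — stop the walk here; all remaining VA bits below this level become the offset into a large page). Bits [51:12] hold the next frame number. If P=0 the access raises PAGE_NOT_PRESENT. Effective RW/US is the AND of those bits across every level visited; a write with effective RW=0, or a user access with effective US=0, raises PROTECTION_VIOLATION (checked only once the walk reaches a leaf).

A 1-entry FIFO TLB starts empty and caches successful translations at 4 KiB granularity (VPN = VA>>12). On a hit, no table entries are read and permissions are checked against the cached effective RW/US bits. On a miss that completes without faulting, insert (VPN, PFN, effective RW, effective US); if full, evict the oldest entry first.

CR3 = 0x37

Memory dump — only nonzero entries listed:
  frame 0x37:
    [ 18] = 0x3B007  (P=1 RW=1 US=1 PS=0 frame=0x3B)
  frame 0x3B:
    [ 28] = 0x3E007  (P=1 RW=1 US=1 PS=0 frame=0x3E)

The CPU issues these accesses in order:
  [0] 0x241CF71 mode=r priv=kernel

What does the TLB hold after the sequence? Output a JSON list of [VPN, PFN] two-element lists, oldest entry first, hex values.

Trace:
#0 VA=0x241CF71 (r,kernel):
  L0: frame=0x37 idx=18 entry=0x3B007 [P=1 RW=1 US=1 PS=0]
  L1: frame=0x3B idx=28 entry=0x3E007 [P=1 RW=1 US=1 PS=0]
  → PA=0x3EF71  (2 entries read)

TLB: [["0x241C", "0x3E"]]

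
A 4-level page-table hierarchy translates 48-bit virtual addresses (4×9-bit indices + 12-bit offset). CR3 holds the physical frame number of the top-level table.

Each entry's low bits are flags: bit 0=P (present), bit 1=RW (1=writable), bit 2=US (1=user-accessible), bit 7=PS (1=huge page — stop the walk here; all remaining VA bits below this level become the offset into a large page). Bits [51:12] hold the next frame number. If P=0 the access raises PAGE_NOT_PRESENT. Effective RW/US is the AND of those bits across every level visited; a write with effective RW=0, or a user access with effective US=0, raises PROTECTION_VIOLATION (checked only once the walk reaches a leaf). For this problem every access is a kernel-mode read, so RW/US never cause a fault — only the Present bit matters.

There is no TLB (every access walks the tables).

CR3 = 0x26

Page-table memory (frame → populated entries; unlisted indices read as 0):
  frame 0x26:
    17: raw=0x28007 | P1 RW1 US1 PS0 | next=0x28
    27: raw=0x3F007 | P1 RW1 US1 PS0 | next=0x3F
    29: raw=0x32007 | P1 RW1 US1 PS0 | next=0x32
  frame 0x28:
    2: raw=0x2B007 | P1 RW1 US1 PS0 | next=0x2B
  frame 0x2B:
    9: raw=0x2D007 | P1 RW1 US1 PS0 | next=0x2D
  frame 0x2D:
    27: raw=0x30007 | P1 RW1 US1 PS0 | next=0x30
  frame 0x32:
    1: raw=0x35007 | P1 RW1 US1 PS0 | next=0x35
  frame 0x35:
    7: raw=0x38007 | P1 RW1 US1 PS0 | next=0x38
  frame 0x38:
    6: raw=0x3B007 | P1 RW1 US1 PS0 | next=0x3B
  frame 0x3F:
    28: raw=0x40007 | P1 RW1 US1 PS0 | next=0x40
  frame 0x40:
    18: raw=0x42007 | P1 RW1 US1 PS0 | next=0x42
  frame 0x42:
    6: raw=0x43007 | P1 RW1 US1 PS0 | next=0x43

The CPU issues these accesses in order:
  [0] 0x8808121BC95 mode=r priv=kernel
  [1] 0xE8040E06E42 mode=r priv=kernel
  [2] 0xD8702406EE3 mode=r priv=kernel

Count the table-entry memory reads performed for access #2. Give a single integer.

Per-access translation:
#0 VA=0x8808121BC95 (r,kernel):
  L0: frame=0x26 idx=17 entry=0x28007 [P=1 RW=1 US=1 PS=0]
  L1: frame=0x28 idx=2 entry=0x2B007 [P=1 RW=1 US=1 PS=0]
  L2: frame=0x2B idx=9 entry=0x2D007 [P=1 RW=1 US=1 PS=0]
  L3: frame=0x2D idx=27 entry=0x30007 [P=1 RW=1 US=1 PS=0]
  ✓ 0x30C95  — 4 lookups
#1 VA=0xE8040E06E42 (r,kernel):
  L0: frame=0x26 idx=29 entry=0x32007 [P=1 RW=1 US=1 PS=0]
  L1: frame=0x32 idx=1 entry=0x35007 [P=1 RW=1 US=1 PS=0]
  L2: frame=0x35 idx=7 entry=0x38007 [P=1 RW=1 US=1 PS=0]
  L3: frame=0x38 idx=6 entry=0x3B007 [P=1 RW=1 US=1 PS=0]
  ✓ 0x3BE42  — 4 lookups
#2 VA=0xD8702406EE3 (r,kernel):
  L0: frame=0x26 idx=27 entry=0x3F007 [P=1 RW=1 US=1 PS=0]
  L1: frame=0x3F idx=28 entry=0x40007 [P=1 RW=1 US=1 PS=0]
  L2: frame=0x40 idx=18 entry=0x42007 [P=1 RW=1 US=1 PS=0]
  L3: frame=0x42 idx=6 entry=0x43007 [P=1 RW=1 US=1 PS=0]
  ✓ 0x43EE3  — 4 lookups

Entries read for #2: 4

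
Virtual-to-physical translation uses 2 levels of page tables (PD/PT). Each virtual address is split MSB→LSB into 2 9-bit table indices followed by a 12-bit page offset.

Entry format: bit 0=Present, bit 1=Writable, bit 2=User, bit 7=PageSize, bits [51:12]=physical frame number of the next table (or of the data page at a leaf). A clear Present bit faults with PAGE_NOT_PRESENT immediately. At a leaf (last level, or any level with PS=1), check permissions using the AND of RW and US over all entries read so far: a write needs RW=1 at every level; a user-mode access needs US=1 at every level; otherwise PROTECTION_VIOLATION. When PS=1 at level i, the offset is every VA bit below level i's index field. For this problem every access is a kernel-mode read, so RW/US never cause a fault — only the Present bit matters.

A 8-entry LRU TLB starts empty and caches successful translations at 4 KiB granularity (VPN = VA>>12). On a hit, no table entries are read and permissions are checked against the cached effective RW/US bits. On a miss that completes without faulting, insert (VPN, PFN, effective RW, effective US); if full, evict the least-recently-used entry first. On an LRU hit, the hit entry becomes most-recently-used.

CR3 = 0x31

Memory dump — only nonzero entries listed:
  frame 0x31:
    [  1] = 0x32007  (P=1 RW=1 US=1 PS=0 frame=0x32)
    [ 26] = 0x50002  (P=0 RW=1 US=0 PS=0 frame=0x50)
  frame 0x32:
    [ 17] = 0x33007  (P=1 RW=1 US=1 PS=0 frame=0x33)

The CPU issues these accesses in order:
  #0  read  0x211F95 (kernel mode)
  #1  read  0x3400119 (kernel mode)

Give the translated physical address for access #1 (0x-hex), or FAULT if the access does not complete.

Walk each access:
#0 VA=0x211F95 (r,kernel):
  [0] read 0x31 idx=1: raw=0x32007 flags P=1 W=1 U=1 S=0
  [1] read 0x32 idx=17: raw=0x33007 flags P=1 W=1 U=1 S=0
  ⇒ phys 0x33F95  [2 reads]
#1 VA=0x3400119 (r,kernel):
  [0] read 0x31 idx=26: raw=0x50002 flags P=0 W=1 U=0 S=0
  ✗ PAGE_NOT_PRESENT  [1 reads]

Access #1 PA: FAULT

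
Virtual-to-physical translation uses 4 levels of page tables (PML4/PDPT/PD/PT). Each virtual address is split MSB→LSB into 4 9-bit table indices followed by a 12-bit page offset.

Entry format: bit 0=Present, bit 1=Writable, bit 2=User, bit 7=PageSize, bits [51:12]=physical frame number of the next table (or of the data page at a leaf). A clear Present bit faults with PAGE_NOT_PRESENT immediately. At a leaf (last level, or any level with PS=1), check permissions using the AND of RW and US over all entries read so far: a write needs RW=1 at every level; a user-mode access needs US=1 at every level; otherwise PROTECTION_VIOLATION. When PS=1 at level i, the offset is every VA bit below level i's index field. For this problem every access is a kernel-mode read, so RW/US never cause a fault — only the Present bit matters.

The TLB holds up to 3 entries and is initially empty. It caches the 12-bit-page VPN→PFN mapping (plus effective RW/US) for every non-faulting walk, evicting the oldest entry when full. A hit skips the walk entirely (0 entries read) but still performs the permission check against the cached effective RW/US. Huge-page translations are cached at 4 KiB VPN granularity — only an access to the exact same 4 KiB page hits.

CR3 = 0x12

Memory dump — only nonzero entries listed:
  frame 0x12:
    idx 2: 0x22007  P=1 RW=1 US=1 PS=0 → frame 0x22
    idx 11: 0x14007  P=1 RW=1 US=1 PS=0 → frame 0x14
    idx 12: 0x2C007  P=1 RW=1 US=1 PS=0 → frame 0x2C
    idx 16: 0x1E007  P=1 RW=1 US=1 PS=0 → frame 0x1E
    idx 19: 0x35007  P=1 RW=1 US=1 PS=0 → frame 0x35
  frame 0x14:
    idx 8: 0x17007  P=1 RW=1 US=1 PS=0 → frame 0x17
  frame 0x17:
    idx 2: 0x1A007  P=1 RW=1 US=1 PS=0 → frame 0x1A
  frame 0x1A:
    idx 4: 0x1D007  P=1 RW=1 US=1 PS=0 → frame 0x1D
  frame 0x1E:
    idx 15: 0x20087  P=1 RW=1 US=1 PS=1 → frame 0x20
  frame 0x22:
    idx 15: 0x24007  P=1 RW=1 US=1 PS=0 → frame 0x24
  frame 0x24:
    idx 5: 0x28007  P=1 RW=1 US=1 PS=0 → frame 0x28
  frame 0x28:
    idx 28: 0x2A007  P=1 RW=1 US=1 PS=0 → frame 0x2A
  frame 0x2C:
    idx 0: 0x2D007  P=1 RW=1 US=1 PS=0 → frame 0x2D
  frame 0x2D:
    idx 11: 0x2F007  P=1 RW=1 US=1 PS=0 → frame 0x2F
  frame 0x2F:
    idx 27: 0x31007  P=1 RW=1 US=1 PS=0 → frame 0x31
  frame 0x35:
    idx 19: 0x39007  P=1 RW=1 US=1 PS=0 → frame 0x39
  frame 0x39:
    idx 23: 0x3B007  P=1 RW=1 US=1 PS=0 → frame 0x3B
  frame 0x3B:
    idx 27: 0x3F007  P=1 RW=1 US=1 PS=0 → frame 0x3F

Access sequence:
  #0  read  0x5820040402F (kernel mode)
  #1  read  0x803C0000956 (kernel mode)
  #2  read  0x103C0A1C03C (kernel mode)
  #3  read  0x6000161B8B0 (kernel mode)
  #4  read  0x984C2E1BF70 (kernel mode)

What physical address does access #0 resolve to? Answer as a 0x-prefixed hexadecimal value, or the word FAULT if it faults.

Per-access translation:
#0 VA=0x5820040402F (r,kernel):
  [0] read 0x12 idx=11: raw=0x14007 flags P=1 W=1 U=1 S=0
  [1] read 0x14 idx=8: raw=0x17007 flags P=1 W=1 U=1 S=0
  [2] read 0x17 idx=2: raw=0x1A007 flags P=1 W=1 U=1 S=0
  [3] read 0x1A idx=4: raw=0x1D007 flags P=1 W=1 U=1 S=0
  ✓ 0x1D02F  — 4 lookups
#1 VA=0x803C0000956 (r,kernel):
  [0] read 0x12 idx=16: raw=0x1E007 flags P=1 W=1 U=1 S=0
  [1] read 0x1E idx=15: raw=0x20087 flags P=1 W=1 U=1 S=1
  ✓ 0x20956 (huge @L1)  — 2 lookups
#2 VA=0x103C0A1C03C (r,kernel):
  [0] read 0x12 idx=2: raw=0x22007 flags P=1 W=1 U=1 S=0
  [1] read 0x22 idx=15: raw=0x24007 flags P=1 W=1 U=1 S=0
  [2] read 0x24 idx=5: raw=0x28007 flags P=1 W=1 U=1 S=0
  [3] read 0x28 idx=28: raw=0x2A007 flags P=1 W=1 U=1 S=0
  ✓ 0x2A03C  — 4 lookups
#3 VA=0x6000161B8B0 (r,kernel):
  [0] read 0x12 idx=12: raw=0x2C007 flags P=1 W=1 U=1 S=0
  [1] read 0x2C idx=0: raw=0x2D007 flags P=1 W=1 U=1 S=0
  [2] read 0x2D idx=11: raw=0x2F007 flags P=1 W=1 U=1 S=0
  [3] read 0x2F idx=27: raw=0x31007 flags P=1 W=1 U=1 S=0
  ✓ 0x318B0  — 4 lookups
#4 VA=0x984C2E1BF70 (r,kernel):
  [0] read 0x12 idx=19: raw=0x35007 flags P=1 W=1 U=1 S=0
  [1] read 0x35 idx=19: raw=0x39007 flags P=1 W=1 U=1 S=0
  [2] read 0x39 idx=23: raw=0x3B007 flags P=1 W=1 U=1 S=0
  [3] read 0x3B idx=27: raw=0x3F007 flags P=1 W=1 U=1 S=0
  ✓ 0x3FF70  — 4 lookups

Access #0 PA: 0x1D02F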